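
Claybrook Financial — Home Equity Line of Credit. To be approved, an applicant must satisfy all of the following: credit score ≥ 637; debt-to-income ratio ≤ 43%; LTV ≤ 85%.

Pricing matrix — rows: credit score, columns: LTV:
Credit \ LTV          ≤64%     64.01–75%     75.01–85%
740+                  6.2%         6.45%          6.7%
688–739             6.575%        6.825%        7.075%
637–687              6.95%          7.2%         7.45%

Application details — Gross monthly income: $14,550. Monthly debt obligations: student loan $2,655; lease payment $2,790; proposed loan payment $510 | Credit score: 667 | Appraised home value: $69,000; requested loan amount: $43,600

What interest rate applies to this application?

Credit score 667 ≥ 637; Total monthly debts = (2,655 + 2,790 + 510) = 5,955. Debt-to-income = 5,955/14,550 = 40.9% — meets 43% limit
LTV = 43,600/69,000 = 63.2% ≤ 85%
Score 667 is in the 637–687 band; LTV 63.2% is in the ≤64% band → 6.95%.

6.95%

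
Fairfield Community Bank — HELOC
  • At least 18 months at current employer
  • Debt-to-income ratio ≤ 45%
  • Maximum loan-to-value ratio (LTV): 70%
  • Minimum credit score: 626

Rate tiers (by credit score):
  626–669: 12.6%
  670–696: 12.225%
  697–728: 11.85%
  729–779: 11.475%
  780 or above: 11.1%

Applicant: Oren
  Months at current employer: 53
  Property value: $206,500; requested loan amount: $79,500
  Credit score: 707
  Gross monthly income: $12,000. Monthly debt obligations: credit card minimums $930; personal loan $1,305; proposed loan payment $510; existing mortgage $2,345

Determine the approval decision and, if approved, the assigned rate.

Credit score 707 ≥ 626 (meets minimum)
Employment 53 ≥ 18 months
LTV: 79,500 ÷ 206,500 = 38.5%, within 70% cap
Total monthly debts = (930 + 1,305 + 510 + 2,345) = 5,090. Debt-to-income = 5,090/12,000 = 42.4% — meets 45% limit
All requirements met. Score 707 falls in the 697–728 tier → 11.85%.

Approved at 11.85%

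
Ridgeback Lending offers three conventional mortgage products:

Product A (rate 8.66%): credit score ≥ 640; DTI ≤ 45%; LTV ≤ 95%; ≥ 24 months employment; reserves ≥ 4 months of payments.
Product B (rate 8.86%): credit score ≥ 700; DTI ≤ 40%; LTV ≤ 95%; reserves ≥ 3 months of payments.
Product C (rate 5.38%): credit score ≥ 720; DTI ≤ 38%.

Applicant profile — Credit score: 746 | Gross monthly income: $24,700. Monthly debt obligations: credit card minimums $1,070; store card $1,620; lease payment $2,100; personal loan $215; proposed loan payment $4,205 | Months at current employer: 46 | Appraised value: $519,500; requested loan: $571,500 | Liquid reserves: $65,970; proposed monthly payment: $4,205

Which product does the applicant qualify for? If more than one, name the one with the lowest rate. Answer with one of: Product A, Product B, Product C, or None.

Total debts = (1,070 + 1,620 + 2,100 + 215 + 4,205) = 9,210; DTI = 9,210/24,700 = 37.3%.
LTV = 571,500/519,500 = 110%.
Reserves = 65,970/4,205 = 15.7 months.
Product A: score 746 ≥ 640; DTI 37.3% ≤ 45%; LTV 110% > 95%; employment 46 ≥ 24 mo; reserves 15.7 ≥ 4 mo → does not qualify.
Product B: score 746 ≥ 700; DTI 37.3% ≤ 40%; LTV 110% > 95%; reserves 15.7 ≥ 3 mo → does not qualify.
Product C: score 746 ≥ 720; DTI 37.3% ≤ 38% → qualifies.

Product C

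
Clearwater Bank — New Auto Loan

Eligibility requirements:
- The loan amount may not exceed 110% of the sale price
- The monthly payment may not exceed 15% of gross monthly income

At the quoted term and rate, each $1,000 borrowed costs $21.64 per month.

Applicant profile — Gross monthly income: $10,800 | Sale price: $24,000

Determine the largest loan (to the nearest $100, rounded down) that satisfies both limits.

$26,400

Payment cap: 15% × $10,800 = $1,620/month.
At $21.64 per $1,000, that supports 1,620/21.64 × 1,000 ≈ $74,861 → $74,800.
LTV cap: 110% × $24,000 = $26,400 → $26,400.
Binding constraint: loan-to-value.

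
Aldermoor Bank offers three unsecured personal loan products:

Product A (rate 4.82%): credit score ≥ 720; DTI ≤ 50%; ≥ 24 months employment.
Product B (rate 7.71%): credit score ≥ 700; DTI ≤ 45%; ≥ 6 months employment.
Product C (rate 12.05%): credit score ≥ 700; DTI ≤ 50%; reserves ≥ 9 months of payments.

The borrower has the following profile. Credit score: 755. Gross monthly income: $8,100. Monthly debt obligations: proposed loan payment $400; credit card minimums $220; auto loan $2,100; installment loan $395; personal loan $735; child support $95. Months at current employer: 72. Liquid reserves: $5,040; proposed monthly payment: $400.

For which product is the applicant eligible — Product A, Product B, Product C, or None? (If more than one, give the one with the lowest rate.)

Total debts = (400 + 220 + 2,100 + 395 + 735 + 95) = 3,945; DTI = 3,945/8,100 = 48.7%.
Reserves = 5,040/400 = 12.6 months.
Product A: score 755 ≥ 720; DTI 48.7% ≤ 50%; employment 72 ≥ 24 mo → qualifies.
Product B: score 755 ≥ 700; DTI 48.7% > 45%; employment 72 ≥ 6 mo → does not qualify.
Product C: score 755 ≥ 700; DTI 48.7% ≤ 50%; reserves 12.6 ≥ 9 mo → qualifies.
Qualifying: Product A, Product C. Lowest rate is 4.82% → Product A.

Product A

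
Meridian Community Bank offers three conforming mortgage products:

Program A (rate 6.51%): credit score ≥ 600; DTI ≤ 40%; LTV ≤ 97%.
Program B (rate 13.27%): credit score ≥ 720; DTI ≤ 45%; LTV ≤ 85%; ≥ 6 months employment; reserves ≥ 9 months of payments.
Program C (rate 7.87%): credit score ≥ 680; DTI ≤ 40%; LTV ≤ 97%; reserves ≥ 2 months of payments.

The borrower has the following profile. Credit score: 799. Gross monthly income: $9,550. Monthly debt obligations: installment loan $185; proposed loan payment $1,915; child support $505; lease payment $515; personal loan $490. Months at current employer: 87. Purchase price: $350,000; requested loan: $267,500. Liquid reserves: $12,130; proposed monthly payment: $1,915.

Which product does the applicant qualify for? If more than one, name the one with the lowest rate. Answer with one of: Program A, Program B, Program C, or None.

Program A

Total debts = (185 + 1,915 + 505 + 515 + 490) = 3,610; DTI = 3,610/9,550 = 37.8%.
LTV = 267,500/350,000 = 76.4%.
Reserves = 12,130/1,915 = 6.3 months.
Program A: score 799 ≥ 600; DTI 37.8% ≤ 40%; LTV 76.4% ≤ 97% → qualifies.
Program B: score 799 ≥ 720; DTI 37.8% ≤ 45%; LTV 76.4% ≤ 85%; employment 87 ≥ 6 mo; reserves 6.3 < 9 mo → does not qualify.
Program C: score 799 ≥ 680; DTI 37.8% ≤ 40%; LTV 76.4% ≤ 97%; reserves 6.3 ≥ 2 mo → qualifies.
Qualifying: Program A, Program C. Lowest rate is 6.51% → Program A.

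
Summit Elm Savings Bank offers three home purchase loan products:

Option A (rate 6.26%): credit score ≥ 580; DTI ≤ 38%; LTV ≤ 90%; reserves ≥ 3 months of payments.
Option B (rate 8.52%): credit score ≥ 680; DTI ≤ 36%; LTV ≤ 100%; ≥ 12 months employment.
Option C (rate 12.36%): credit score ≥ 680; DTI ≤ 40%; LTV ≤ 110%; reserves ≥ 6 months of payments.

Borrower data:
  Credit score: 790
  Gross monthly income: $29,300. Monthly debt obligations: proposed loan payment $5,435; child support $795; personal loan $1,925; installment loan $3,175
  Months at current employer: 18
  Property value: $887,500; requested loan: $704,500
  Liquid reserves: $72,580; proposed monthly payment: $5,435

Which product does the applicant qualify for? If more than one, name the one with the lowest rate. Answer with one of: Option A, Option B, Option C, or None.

Option C

Total debts = (5,435 + 795 + 1,925 + 3,175) = 11,330; DTI = 11,330/29,300 = 38.7%.
LTV = 704,500/887,500 = 79.4%.
Reserves = 72,580/5,435 = 13.4 months.
Option A: score 790 ≥ 580; DTI 38.7% > 38%; LTV 79.4% ≤ 90%; reserves 13.4 ≥ 3 mo → does not qualify.
Option B: score 790 ≥ 680; DTI 38.7% > 36%; LTV 79.4% ≤ 100%; employment 18 ≥ 12 mo → does not qualify.
Option C: score 790 ≥ 680; DTI 38.7% ≤ 40%; LTV 79.4% ≤ 110%; reserves 13.4 ≥ 6 mo → qualifies.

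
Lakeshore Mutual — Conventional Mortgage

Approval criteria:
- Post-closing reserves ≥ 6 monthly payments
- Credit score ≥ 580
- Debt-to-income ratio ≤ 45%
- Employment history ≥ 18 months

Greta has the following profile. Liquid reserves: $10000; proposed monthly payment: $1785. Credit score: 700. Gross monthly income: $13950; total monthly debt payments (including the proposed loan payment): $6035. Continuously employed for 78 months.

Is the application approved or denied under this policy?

Denied

Liquid reserves cover 10,000/1,785 = 5.6 months — < 6 required
Credit score 700 ≥ 580 (meets)
Debt-to-income = 6,035/13,950 = 43.3% — meets 45% limit
Employment 78 ≥ 18 months
Fails on reserves.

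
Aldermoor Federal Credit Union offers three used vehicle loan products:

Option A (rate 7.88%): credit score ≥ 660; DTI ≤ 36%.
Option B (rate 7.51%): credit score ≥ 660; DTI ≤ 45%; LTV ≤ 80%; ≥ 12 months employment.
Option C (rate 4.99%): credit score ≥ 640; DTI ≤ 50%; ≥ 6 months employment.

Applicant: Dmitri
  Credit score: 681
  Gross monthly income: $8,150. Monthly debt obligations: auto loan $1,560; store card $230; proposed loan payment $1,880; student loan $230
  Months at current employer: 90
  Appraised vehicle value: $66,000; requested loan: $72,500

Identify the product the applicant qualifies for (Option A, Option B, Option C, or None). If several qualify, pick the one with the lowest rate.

Option C

Total debts = (1,560 + 230 + 1,880 + 230) = 3,900; DTI = 3,900/8,150 = 47.9%.
LTV = 72,500/66,000 = 109.8%.
Option A: score 681 ≥ 660; DTI 47.9% > 36% → does not qualify.
Option B: score 681 ≥ 660; DTI 47.9% > 45%; LTV 109.8% > 80%; employment 90 ≥ 12 mo → does not qualify.
Option C: score 681 ≥ 640; DTI 47.9% ≤ 50%; employment 90 ≥ 6 mo → qualifies.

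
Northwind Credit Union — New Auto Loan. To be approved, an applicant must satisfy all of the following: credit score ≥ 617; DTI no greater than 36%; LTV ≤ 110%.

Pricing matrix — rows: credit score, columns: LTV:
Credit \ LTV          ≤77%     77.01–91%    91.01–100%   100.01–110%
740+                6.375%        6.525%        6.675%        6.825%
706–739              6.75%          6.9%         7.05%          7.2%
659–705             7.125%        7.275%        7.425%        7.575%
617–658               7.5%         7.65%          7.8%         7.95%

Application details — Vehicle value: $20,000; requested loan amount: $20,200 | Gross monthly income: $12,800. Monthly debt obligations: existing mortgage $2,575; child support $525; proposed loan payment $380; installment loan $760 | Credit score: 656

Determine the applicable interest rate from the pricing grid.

7.95%

Credit score 656 ≥ 617; Total monthly debts = (2,575 + 525 + 380 + 760) = 4,240. DTI = 4,240/12,800 = 33.1% ≤ 36%
LTV: 20,200 ÷ 20,000 = 101%, within 110% cap
Score 656 is in the 617–658 band; LTV 101% is in the 100.01–110% band → 7.95%.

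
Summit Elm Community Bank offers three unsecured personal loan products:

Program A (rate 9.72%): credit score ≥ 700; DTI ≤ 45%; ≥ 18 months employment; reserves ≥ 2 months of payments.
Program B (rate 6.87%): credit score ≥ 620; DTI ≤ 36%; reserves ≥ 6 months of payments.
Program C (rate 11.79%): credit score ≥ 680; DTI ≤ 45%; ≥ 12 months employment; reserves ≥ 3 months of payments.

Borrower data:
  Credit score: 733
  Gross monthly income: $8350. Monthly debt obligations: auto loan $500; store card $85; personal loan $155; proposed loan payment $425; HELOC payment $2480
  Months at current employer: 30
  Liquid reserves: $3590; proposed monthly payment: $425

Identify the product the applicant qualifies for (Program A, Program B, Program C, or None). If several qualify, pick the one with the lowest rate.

Program A

Total debts = (500 + 85 + 155 + 425 + 2,480) = 3,645; DTI = 3,645/8,350 = 43.7%.
Reserves = 3,590/425 = 8.4 months.
Program A: score 733 ≥ 700; DTI 43.7% ≤ 45%; employment 30 ≥ 18 mo; reserves 8.4 ≥ 2 mo → qualifies.
Program B: score 733 ≥ 620; DTI 43.7% > 36%; reserves 8.4 ≥ 6 mo → does not qualify.
Program C: score 733 ≥ 680; DTI 43.7% ≤ 45%; employment 30 ≥ 12 mo; reserves 8.4 ≥ 3 mo → qualifies.
Qualifying: Program A, Program C. Lowest rate is 9.72% → Program A.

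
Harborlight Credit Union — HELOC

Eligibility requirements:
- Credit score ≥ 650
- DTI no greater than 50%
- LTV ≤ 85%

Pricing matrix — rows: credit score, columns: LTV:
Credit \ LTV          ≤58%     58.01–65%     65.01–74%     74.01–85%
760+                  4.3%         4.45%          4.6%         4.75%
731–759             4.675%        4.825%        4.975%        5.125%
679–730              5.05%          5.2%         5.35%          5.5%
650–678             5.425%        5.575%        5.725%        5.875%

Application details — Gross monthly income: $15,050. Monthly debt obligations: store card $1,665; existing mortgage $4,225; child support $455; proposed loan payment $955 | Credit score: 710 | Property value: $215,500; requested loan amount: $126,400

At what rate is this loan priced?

5.2%

Credit score 710 ≥ 650; Total monthly debts = (1,665 + 4,225 + 455 + 955) = 7,300. DTI = 7,300/15,050 = 48.5% ≤ 50%
LTV = 126,400/215,500 = 58.7% ≤ 85%
Row: 710 falls in 679–730. Column: 58.7% falls in 58.01–65%. Rate = 5.2%.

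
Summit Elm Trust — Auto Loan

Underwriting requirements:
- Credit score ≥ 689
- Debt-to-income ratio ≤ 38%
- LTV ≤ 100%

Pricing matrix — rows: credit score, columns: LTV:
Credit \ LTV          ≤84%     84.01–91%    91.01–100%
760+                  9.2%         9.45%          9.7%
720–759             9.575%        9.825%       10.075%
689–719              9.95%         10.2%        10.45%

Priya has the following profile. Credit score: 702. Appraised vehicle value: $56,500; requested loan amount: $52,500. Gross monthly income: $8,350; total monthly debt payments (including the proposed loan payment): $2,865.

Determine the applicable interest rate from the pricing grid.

10.45%

Credit score 702 ≥ 689; DTI = 2,865/8,350 = 34.3% ≤ 38%
LTV = 52,500/56,500 = 92.9% ≤ 100%
Credit 702 → row 689–719; LTV 92.9% → column 91.01–100%. Grid cell → 10.45%.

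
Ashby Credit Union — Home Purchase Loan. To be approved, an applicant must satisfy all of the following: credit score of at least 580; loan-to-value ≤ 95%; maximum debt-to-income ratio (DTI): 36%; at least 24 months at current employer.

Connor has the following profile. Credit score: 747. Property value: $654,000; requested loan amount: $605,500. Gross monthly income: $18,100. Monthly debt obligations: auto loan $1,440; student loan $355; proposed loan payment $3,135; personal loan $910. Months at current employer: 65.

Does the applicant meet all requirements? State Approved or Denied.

Approved

Credit score 747 ≥ 580 (meets)
LTV: 605,500 ÷ 654,000 = 92.6%, within 95% cap
Total monthly debts = (1,440 + 355 + 3,135 + 910) = 5,840. DTI: 5,840 ÷ 18,100 = 32.3%, within the 36% cap
Employment 65 ≥ 24 months
All criteria satisfied.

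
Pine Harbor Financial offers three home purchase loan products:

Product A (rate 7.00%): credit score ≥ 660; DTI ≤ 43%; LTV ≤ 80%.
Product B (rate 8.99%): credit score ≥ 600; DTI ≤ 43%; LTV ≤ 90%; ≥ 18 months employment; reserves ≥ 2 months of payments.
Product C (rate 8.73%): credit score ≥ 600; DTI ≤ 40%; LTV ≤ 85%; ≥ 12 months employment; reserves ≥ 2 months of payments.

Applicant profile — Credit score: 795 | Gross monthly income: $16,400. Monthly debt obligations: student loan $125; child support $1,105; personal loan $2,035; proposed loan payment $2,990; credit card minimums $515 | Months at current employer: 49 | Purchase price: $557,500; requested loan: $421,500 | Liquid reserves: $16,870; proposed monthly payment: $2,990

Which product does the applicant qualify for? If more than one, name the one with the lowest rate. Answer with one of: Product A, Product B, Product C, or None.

Total debts = (125 + 1,105 + 2,035 + 2,990 + 515) = 6,770; DTI = 6,770/16,400 = 41.3%.
LTV = 421,500/557,500 = 75.6%.
Reserves = 16,870/2,990 = 5.6 months.
Product A: score 795 ≥ 660; DTI 41.3% ≤ 43%; LTV 75.6% ≤ 80% → qualifies.
Product B: score 795 ≥ 600; DTI 41.3% ≤ 43%; LTV 75.6% ≤ 90%; employment 49 ≥ 18 mo; reserves 5.6 ≥ 2 mo → qualifies.
Product C: score 795 ≥ 600; DTI 41.3% > 40%; LTV 75.6% ≤ 85%; employment 49 ≥ 12 mo; reserves 5.6 ≥ 2 mo → does not qualify.
Qualifying: Product A, Product B. Lowest rate is 7.00% → Product A.

Product A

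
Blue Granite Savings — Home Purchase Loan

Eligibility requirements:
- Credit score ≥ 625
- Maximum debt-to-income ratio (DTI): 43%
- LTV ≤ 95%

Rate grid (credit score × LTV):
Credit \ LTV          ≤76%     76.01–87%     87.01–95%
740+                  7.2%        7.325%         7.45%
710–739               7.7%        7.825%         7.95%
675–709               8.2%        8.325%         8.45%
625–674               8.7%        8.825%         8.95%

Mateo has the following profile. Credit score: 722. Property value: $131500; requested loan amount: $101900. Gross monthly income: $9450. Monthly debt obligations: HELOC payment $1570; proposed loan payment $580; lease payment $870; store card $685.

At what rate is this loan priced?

Credit score 722 ≥ 625; Total monthly debts = (1,570 + 580 + 870 + 685) = 3,705. DTI: 3,705 ÷ 9,450 = 39.2%, within the 43% cap
LTV: 101,900 ÷ 131,500 = 77.5%, within 95% cap
Credit 722 → row 710–739; LTV 77.5% → column 76.01–87%. Grid cell → 7.825%.

7.825%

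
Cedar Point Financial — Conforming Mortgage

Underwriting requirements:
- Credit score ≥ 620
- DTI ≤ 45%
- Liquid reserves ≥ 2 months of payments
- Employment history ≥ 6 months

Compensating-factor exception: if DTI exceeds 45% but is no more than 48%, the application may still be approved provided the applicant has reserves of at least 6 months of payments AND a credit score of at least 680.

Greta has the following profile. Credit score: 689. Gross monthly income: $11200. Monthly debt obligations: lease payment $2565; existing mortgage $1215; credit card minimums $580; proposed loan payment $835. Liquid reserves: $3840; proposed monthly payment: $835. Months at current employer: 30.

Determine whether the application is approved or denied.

Credit score 689 ≥ 620 (meets base)
Total debts = (2,565 + 1,215 + 580 + 835) = 5,195. DTI = 5,195/11,200 = 46.4% > 45% — standard DTI limit exceeded.
Reserves: 3,840 ÷ 835 = 4.6 months (meets 2-month minimum)
Employment 30 ≥ 6 months
46.4% falls in the override range (45%–48%), so the compensating-factor test applies.
Override check — reserves: 4.6 mo (short of 6); score: 689 (ok).
Compensating-factor requirement not fully met.

Denied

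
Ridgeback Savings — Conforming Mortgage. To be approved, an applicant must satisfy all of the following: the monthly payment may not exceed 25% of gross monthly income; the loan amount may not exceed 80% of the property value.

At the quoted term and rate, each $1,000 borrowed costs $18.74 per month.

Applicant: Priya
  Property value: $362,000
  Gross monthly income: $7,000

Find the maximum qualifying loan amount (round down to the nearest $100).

Payment cap: 25% × $7,000 = $1,750/month.
At $18.74 per $1,000, that supports 1,750/18.74 × 1,000 ≈ $93,383 → $93,300.
LTV cap: 80% × $362,000 = $289,600 → $289,600.
Binding constraint: payment-to-income.

$93,300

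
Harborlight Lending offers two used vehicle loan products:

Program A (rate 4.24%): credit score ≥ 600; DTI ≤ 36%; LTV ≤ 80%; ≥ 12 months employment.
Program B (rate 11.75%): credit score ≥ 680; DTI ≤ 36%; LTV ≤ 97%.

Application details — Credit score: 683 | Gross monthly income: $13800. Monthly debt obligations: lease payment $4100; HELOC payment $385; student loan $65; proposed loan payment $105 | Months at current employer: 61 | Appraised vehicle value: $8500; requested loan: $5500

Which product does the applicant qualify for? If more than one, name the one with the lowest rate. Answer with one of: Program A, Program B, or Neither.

Total debts = (4,100 + 385 + 65 + 105) = 4,655; DTI = 4,655/13,800 = 33.7%.
LTV = 5,500/8,500 = 64.7%.
Program A: score 683 ≥ 600; DTI 33.7% ≤ 36%; LTV 64.7% ≤ 80%; employment 61 ≥ 12 mo → qualifies.
Program B: score 683 ≥ 680; DTI 33.7% ≤ 36%; LTV 64.7% ≤ 97% → qualifies.
Qualifying: Program A, Program B. Lowest rate is 4.24% → Program A.

Program A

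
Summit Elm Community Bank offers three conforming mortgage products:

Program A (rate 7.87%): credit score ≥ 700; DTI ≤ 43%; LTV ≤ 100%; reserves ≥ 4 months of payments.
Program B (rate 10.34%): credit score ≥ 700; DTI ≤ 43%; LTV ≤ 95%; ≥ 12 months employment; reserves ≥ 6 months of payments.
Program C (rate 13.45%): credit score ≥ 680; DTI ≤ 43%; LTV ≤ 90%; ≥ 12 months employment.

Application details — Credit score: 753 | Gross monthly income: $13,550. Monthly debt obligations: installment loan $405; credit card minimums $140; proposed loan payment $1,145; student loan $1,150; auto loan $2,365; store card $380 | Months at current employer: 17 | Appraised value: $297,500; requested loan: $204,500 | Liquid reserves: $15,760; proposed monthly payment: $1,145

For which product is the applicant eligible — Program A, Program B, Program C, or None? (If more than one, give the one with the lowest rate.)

Program A

Total debts = (405 + 140 + 1,145 + 1,150 + 2,365 + 380) = 5,585; DTI = 5,585/13,550 = 41.2%.
LTV = 204,500/297,500 = 68.7%.
Reserves = 15,760/1,145 = 13.8 months.
Program A: score 753 ≥ 700; DTI 41.2% ≤ 43%; LTV 68.7% ≤ 100%; reserves 13.8 ≥ 4 mo → qualifies.
Program B: score 753 ≥ 700; DTI 41.2% ≤ 43%; LTV 68.7% ≤ 95%; employment 17 ≥ 12 mo; reserves 13.8 ≥ 6 mo → qualifies.
Program C: score 753 ≥ 680; DTI 41.2% ≤ 43%; LTV 68.7% ≤ 90%; employment 17 ≥ 12 mo → qualifies.
Qualifying: Program A, Program B, Program C. Lowest rate is 7.87% → Program A.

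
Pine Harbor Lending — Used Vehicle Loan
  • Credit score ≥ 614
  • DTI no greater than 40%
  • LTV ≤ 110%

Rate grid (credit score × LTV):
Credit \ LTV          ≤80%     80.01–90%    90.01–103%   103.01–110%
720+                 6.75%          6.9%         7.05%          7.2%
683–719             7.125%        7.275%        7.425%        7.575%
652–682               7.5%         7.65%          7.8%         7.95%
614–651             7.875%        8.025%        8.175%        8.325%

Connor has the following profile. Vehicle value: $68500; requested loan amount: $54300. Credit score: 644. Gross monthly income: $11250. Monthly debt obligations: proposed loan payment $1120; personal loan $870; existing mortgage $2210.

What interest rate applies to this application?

Credit score 644 ≥ 614; Total monthly debts = (1,120 + 870 + 2,210) = 4,200. Debt-to-income = 4,200/11,250 = 37.3% — meets 40% limit
LTV: 54,300 ÷ 68,500 = 79.3%, within 110% cap
Credit 644 → row 614–651; LTV 79.3% → column ≤80%. Grid cell → 7.875%.

7.875%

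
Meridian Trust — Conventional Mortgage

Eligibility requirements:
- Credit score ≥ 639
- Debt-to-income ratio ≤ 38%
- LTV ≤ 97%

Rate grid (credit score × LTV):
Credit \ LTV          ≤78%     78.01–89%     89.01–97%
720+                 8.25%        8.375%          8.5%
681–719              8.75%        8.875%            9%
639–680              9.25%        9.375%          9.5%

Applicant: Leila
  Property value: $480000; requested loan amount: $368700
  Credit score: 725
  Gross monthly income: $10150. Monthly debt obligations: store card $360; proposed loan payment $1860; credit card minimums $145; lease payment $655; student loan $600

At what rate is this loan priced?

8.25%

Credit score 725 ≥ 639; Total monthly debts = (360 + 1,860 + 145 + 655 + 600) = 3,620. DTI: 3,620 ÷ 10,150 = 35.7%, within the 38% cap
Loan-to-value = 368,700/480,000 = 76.8% — pass (97% max)
Credit 725 → row 720+; LTV 76.8% → column ≤78%. Grid cell → 8.25%.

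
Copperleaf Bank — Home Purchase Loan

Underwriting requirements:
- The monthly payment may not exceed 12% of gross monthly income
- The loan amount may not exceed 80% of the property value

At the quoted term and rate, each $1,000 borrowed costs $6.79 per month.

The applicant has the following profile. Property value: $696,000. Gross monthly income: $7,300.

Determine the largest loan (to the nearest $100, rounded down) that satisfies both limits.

Payment cap: 12% × $7,300 = $876/month.
At $6.79 per $1,000, that supports 876/6.79 × 1,000 ≈ $129,013 → $129,000.
LTV cap: 80% × $696,000 = $556,800 → $556,800.
Binding constraint: payment-to-income.

$129,000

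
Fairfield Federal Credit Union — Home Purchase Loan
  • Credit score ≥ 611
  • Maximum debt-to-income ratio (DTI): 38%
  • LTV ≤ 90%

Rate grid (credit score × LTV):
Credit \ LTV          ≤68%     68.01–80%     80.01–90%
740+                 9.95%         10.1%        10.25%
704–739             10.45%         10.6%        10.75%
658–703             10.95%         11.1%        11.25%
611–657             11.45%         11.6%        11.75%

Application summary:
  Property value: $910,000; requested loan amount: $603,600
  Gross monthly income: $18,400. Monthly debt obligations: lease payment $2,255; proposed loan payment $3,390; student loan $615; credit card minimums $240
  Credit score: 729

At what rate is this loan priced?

Credit score 729 ≥ 611; Total monthly debts = (2,255 + 3,390 + 615 + 240) = 6,500. Debt-to-income = 6,500/18,400 = 35.3% — meets 38% limit
Loan-to-value = 603,600/910,000 = 66.3% — pass (90% max)
Score 729 is in the 704–739 band; LTV 66.3% is in the ≤68% band → 10.45%.

10.45%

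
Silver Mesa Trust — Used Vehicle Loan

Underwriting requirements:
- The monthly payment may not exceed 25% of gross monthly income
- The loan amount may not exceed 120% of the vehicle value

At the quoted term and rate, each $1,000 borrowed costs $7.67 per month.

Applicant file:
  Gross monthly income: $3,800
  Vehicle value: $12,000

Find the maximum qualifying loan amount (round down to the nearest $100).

$14,400

Payment cap: 25% × $3,800 = $950/month.
At $7.67 per $1,000, that supports 950/7.67 × 1,000 ≈ $123,859 → $123,800.
LTV cap: 120% × $12,000 = $14,400 → $14,400.
Binding constraint: loan-to-value.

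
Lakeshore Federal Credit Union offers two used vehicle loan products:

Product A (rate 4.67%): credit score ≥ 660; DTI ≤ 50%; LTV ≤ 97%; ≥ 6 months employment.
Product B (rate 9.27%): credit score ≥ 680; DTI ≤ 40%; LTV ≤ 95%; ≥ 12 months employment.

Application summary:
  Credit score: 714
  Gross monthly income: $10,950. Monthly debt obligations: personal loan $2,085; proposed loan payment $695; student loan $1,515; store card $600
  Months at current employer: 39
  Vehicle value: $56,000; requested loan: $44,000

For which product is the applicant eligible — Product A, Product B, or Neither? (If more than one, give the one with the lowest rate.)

Total debts = (2,085 + 695 + 1,515 + 600) = 4,895; DTI = 4,895/10,950 = 44.7%.
LTV = 44,000/56,000 = 78.6%.
Product A: score 714 ≥ 660; DTI 44.7% ≤ 50%; LTV 78.6% ≤ 97%; employment 39 ≥ 6 mo → qualifies.
Product B: score 714 ≥ 680; DTI 44.7% > 40%; LTV 78.6% ≤ 95%; employment 39 ≥ 12 mo → does not qualify.

Product A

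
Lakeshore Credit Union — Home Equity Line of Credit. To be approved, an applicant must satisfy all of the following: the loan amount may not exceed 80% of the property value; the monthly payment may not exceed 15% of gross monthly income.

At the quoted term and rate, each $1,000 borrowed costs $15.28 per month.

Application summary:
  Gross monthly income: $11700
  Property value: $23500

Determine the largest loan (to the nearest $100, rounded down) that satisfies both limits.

Payment cap: 15% × $11,700 = $1,755/month.
At $15.28 per $1,000, that supports 1,755/15.28 × 1,000 ≈ $114,856 → $114,800.
LTV cap: 80% × $23,500 = $18,800 → $18,800.
Binding constraint: loan-to-value.

$18,800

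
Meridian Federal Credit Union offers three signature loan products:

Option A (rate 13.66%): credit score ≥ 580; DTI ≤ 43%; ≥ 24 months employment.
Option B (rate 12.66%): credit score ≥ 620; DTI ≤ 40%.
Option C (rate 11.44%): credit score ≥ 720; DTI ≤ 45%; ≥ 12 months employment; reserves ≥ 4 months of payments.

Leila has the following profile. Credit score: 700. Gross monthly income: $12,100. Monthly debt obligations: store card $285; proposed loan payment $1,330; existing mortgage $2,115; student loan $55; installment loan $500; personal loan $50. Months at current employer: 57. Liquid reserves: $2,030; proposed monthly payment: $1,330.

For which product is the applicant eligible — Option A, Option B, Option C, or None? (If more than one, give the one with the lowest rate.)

Total debts = (285 + 1,330 + 2,115 + 55 + 500 + 50) = 4,335; DTI = 4,335/12,100 = 35.8%.
Reserves = 2,030/1,330 = 1.5 months.
Option A: score 700 ≥ 580; DTI 35.8% ≤ 43%; employment 57 ≥ 24 mo → qualifies.
Option B: score 700 ≥ 620; DTI 35.8% ≤ 40% → qualifies.
Option C: score 700 < 720; DTI 35.8% ≤ 45%; employment 57 ≥ 12 mo; reserves 1.5 < 4 mo → does not qualify.
Qualifying: Option A, Option B. Lowest rate is 12.66% → Option B.

Option B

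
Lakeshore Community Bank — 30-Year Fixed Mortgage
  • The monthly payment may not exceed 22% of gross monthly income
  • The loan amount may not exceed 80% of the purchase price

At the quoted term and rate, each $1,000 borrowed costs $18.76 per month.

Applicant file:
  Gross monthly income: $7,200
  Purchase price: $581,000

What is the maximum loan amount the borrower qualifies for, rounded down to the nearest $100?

$84,400

Payment cap: 22% × $7,200 = $1,584/month.
At $18.76 per $1,000, that supports 1,584/18.76 × 1,000 ≈ $84,434 → $84,400.
LTV cap: 80% × $581,000 = $464,800 → $464,800.
Binding constraint: payment-to-income.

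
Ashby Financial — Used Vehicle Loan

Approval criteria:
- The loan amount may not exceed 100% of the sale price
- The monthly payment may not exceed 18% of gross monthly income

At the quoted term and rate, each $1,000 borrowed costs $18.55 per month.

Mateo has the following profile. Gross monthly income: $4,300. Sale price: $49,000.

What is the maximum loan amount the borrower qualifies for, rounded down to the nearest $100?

$41,700

Payment cap: 18% × $4,300 = $774/month.
At $18.55 per $1,000, that supports 774/18.55 × 1,000 ≈ $41,725 → $41,700.
LTV cap: 100% × $49,000 = $49,000 → $49,000.
Binding constraint: payment-to-income.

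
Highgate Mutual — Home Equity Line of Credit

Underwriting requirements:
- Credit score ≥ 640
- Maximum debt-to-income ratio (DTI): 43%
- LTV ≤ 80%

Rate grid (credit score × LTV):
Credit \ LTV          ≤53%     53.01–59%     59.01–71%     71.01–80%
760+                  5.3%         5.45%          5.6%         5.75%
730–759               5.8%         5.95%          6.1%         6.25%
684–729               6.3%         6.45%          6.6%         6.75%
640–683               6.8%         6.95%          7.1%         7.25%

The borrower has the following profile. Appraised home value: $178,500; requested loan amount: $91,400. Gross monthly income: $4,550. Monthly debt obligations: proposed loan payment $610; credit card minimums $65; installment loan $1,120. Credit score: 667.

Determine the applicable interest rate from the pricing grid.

6.8%

Credit score 667 ≥ 640; Total monthly debts = (610 + 65 + 1,120) = 1,795. Debt-to-income = 1,795/4,550 = 39.5% — meets 43% limit
Loan-to-value = 91,400/178,500 = 51.2% — pass (80% max)
Row: 667 falls in 640–683. Column: 51.2% falls in ≤53%. Rate = 6.8%.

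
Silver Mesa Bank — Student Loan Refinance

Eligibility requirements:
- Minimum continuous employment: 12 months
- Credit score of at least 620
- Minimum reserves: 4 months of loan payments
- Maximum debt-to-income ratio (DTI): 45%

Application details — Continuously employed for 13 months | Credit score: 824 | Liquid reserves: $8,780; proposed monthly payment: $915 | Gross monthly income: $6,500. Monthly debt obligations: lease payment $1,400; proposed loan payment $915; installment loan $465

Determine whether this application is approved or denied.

Approved

Employment 13 ≥ 12 months
Credit score 824 ≥ 620 (meets)
Reserves: 8,780 ÷ 915 = 9.6 months (meets 4-month minimum)
Total monthly debts = (1,400 + 915 + 465) = 2,780. DTI: 2,780 ÷ 6,500 = 42.8%, within the 45% cap
All criteria satisfied.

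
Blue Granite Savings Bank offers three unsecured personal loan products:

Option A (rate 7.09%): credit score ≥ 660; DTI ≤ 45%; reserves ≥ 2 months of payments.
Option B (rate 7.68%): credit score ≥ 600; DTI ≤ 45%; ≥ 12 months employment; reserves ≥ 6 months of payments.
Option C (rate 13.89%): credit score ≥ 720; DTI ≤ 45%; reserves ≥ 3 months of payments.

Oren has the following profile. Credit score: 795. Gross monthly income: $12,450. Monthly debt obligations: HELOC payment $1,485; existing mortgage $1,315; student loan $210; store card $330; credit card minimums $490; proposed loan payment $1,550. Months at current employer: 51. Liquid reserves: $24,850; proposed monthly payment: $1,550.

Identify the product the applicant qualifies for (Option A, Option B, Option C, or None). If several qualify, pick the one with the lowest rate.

Option A

Total debts = (1,485 + 1,315 + 210 + 330 + 490 + 1,550) = 5,380; DTI = 5,380/12,450 = 43.2%.
Reserves = 24,850/1,550 = 16.0 months.
Option A: score 795 ≥ 660; DTI 43.2% ≤ 45%; reserves 16.0 ≥ 2 mo → qualifies.
Option B: score 795 ≥ 600; DTI 43.2% ≤ 45%; employment 51 ≥ 12 mo; reserves 16.0 ≥ 6 mo → qualifies.
Option C: score 795 ≥ 720; DTI 43.2% ≤ 45%; reserves 16.0 ≥ 3 mo → qualifies.
Qualifying: Option A, Option B, Option C. Lowest rate is 7.09% → Option A.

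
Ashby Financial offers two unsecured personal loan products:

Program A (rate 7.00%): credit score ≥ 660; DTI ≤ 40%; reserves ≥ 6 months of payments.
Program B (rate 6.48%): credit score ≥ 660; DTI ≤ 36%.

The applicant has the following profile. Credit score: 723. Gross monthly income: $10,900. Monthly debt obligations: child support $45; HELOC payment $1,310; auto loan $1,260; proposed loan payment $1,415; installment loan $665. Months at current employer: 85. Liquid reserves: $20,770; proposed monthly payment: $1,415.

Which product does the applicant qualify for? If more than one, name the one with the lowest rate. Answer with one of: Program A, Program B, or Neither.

Total debts = (45 + 1,310 + 1,260 + 1,415 + 665) = 4,695; DTI = 4,695/10,900 = 43.1%.
Reserves = 20,770/1,415 = 14.7 months.
Program A: score 723 ≥ 660; DTI 43.1% > 40%; reserves 14.7 ≥ 6 mo → does not qualify.
Program B: score 723 ≥ 660; DTI 43.1% > 36% → does not qualify.

Neither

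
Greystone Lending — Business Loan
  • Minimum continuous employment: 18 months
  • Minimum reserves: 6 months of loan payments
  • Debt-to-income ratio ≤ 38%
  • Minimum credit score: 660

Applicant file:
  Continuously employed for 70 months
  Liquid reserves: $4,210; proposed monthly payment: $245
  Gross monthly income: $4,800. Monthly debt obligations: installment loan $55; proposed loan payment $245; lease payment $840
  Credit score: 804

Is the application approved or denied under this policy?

Employment 70 ≥ 18 months
Reserves = 4,210/245 = 17.2 months ≥ 6
Total monthly debts = (55 + 245 + 840) = 1,140. DTI: 1,140 ÷ 4,800 = 23.8%, within the 38% cap
Credit score 804 ≥ 660 (meets)
All criteria satisfied.

Approved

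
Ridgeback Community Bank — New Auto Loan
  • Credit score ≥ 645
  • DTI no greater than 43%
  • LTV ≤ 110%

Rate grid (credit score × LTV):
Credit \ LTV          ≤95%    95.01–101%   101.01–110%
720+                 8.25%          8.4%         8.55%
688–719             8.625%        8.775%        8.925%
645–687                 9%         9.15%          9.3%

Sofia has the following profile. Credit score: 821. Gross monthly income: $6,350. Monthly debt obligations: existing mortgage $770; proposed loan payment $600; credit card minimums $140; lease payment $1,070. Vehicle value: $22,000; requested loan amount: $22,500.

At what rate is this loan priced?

8.55%

Credit score 821 ≥ 645; Total monthly debts = (770 + 600 + 140 + 1,070) = 2,580. DTI = 2,580/6,350 = 40.6% ≤ 43%
LTV: 22,500 ÷ 22,000 = 102.3%, within 110% cap
Row: 821 falls in 720+. Column: 102.3% falls in 101.01–110%. Rate = 8.55%.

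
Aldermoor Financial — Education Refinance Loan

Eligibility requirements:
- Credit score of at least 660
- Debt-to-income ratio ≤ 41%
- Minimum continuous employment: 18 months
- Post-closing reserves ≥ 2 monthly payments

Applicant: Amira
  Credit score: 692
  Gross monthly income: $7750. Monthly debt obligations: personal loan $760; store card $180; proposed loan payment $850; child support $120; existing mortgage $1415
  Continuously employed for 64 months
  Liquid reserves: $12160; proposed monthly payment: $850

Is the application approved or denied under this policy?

Denied

Credit score 692 ≥ 660 (meets)
Total monthly debts = (760 + 180 + 850 + 120 + 1,415) = 3,325. DTI = 3,325/7,750 = 42.9% > 41%
Employment 64 ≥ 18 months
Liquid reserves cover 12,160/850 = 14.3 months — ≥ 2 required
Fails on DTI.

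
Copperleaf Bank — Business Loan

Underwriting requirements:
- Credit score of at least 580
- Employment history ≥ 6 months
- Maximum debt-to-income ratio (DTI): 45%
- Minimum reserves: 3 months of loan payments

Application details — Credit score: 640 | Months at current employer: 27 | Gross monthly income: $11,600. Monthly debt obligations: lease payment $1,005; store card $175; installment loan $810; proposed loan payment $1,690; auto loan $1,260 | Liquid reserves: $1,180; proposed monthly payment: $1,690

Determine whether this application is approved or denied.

Denied

Credit score 640 ≥ 580 (meets)
Employment 27 ≥ 6 months
Total monthly debts = (1,005 + 175 + 810 + 1,690 + 1,260) = 4,940. DTI: 4,940 ÷ 11,600 = 42.6%, within the 45% cap
Reserves: 1,180 ÷ 1,690 = 0.7 months (below 3-month minimum)
Fails on reserves.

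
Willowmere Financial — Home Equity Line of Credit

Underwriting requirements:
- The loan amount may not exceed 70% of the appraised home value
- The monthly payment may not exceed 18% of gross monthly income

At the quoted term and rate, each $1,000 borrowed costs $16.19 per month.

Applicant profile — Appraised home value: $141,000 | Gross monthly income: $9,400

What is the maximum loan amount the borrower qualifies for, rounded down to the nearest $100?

$98,700

Payment cap: 18% × $9,400 = $1,692/month.
At $16.19 per $1,000, that supports 1,692/16.19 × 1,000 ≈ $104,508 → $104,500.
LTV cap: 70% × $141,000 = $98,700 → $98,700.
Binding constraint: loan-to-value.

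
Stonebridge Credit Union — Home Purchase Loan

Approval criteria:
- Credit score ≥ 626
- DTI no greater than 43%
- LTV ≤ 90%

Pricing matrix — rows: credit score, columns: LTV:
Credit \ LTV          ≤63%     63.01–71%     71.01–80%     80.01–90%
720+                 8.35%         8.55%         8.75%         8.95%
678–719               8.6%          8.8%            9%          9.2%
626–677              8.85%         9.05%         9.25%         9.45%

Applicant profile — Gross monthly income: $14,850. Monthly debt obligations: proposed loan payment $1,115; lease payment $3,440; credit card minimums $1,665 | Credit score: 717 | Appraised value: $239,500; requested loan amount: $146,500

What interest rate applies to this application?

8.6%

Credit score 717 ≥ 626; Total monthly debts = (1,115 + 3,440 + 1,665) = 6,220. DTI: 6,220 ÷ 14,850 = 41.9%, within the 43% cap
LTV: 146,500 ÷ 239,500 = 61.2%, within 90% cap
Score 717 is in the 678–719 band; LTV 61.2% is in the ≤63% band → 8.6%.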